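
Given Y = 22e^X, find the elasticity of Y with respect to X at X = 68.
Elasticity = 68

Elasticity = (dY/dX) · (X/Y)

dY/dX = 22·e^X
At X = 68: dY/dX = 22·e^68, Y = 22·e^68

Elasticity = (22·e^68) · (68 / (22·e^68)) = 68

Interpretation: for a small percentage change in X, the percentage change in Y is approximately 68.00 times as large.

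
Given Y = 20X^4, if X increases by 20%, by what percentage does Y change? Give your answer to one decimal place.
107.4%

For Y = 20X^4:
If X → X(1 + 0.2)
Then Y → Y · (1 + 0.2)^4
     = Y · 2.0736

Percentage change = ((1 + 0.2)^4 − 1) × 100% ≈ 107.4%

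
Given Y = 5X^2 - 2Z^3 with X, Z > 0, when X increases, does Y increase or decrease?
Y increases

Taking the partial derivative:
∂Y/∂X = 10X

∂Y/∂X = 10X > 0 (assuming positive values)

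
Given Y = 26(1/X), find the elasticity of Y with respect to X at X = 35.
Elasticity = -1

Elasticity = (dY/dX) · (X/Y)

dY/dX = -26/X²
At X = 35: dY/dX = -26/1225, Y = 26/35

Elasticity = (-26/1225) · (35 / (26/35)) = -1

Interpretation: for a small percentage change in X, the percentage change in Y is approximately -1.00 times as large.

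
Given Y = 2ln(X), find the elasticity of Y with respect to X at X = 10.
Elasticity = 1/ln(10) ≈ 0.4343

Elasticity = (dY/dX) · (X/Y)

dY/dX = 2/X
At X = 10: dY/dX = 1/5, Y = 2·ln(10)

Elasticity = (1/5) · (10 / (2·ln(10))) = 1/ln(10) ≈ 0.4343

Interpretation: for a small percentage change in X, the percentage change in Y is approximately 0.43 times as large.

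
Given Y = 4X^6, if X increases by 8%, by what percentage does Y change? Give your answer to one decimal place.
58.7%

For Y = 4X^6:
If X → X(1 + 0.08)
Then Y → Y · (1 + 0.08)^6
     ≈ Y · 1.5869

Percentage change = ((1 + 0.08)^6 − 1) × 100% ≈ 58.7%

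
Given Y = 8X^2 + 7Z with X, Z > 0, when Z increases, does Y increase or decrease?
Y increases

Taking the partial derivative:
∂Y/∂Z = 7

∂Y/∂Z = 7 > 0 (assuming positive values)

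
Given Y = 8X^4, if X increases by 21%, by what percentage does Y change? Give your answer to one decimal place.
114.4%

For Y = 8X^4:
If X → X(1 + 0.21)
Then Y → Y · (1 + 0.21)^4
     ≈ Y · 2.1436

Percentage change = ((1 + 0.21)^4 − 1) × 100% ≈ 114.4%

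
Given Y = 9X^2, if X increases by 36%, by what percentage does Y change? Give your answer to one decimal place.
85.0%

For Y = 9X^2:
If X → X(1 + 0.36)
Then Y → Y · (1 + 0.36)^2
     = Y · 1.8496

Percentage change = ((1 + 0.36)^2 − 1) × 100% ≈ 85.0%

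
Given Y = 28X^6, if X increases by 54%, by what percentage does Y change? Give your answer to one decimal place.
1233.9%

For Y = 28X^6:
If X → X(1 + 0.54)
Then Y → Y · (1 + 0.54)^6
     ≈ Y · 13.3390

Percentage change = ((1 + 0.54)^6 − 1) × 100% ≈ 1233.9%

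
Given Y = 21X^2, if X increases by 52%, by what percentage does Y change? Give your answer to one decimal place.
131.0%

For Y = 21X^2:
If X → X(1 + 0.52)
Then Y → Y · (1 + 0.52)^2
     = Y · 2.3104

Percentage change = ((1 + 0.52)^2 − 1) × 100% ≈ 131.0%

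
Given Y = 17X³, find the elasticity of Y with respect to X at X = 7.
Elasticity = 3

Elasticity = (dY/dX) · (X/Y)

dY/dX = 51·X²
At X = 7: dY/dX = 2499, Y = 5831

Elasticity = 2499 · (7 / 5831) = 3

Interpretation: for a small percentage change in X, the percentage change in Y is approximately 3.00 times as large.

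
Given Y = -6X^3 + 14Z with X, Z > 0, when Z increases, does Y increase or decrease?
Y increases

Taking the partial derivative:
∂Y/∂Z = 14

∂Y/∂Z = 14 > 0 (assuming positive values)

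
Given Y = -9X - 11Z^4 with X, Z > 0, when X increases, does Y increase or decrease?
Y decreases

Taking the partial derivative:
∂Y/∂X = -9

∂Y/∂X = -9 < 0 (assuming positive values)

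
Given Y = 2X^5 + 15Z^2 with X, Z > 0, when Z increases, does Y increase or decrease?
Y increases

Taking the partial derivative:
∂Y/∂Z = 30Z

∂Y/∂Z = 30Z > 0 (assuming positive values)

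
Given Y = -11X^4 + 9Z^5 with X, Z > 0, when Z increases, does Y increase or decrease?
Y increases

Taking the partial derivative:
∂Y/∂Z = 45Z^4

∂Y/∂Z = 45Z^4 > 0 (assuming positive values)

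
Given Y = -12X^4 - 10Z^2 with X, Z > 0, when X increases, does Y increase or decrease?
Y decreases

Taking the partial derivative:
∂Y/∂X = -48X^3

∂Y/∂X = -48X^3 < 0 (assuming positive values)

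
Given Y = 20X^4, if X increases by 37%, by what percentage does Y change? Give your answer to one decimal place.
252.3%

For Y = 20X^4:
If X → X(1 + 0.37)
Then Y → Y · (1 + 0.37)^4
     ≈ Y · 3.5228

Percentage change = ((1 + 0.37)^4 − 1) × 100% ≈ 252.3%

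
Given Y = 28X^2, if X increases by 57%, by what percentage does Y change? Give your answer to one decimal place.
146.5%

For Y = 28X^2:
If X → X(1 + 0.57)
Then Y → Y · (1 + 0.57)^2
     = Y · 2.4649

Percentage change = ((1 + 0.57)^2 − 1) × 100% ≈ 146.5%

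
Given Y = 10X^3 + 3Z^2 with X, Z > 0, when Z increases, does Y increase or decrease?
Y increases

Taking the partial derivative:
∂Y/∂Z = 6Z

∂Y/∂Z = 6Z > 0 (assuming positive values)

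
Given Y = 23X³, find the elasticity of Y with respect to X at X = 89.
Elasticity = 3

Elasticity = (dY/dX) · (X/Y)

dY/dX = 69·X²
At X = 89: dY/dX = 546549, Y = 16214287

Elasticity = 546549 · (89 / 16214287) = 3

Interpretation: for a small percentage change in X, the percentage change in Y is approximately 3.00 times as large.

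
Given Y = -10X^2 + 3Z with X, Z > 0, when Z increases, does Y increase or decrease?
Y increases

Taking the partial derivative:
∂Y/∂Z = 3

∂Y/∂Z = 3 > 0 (assuming positive values)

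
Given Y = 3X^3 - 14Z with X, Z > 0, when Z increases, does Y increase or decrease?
Y decreases

Taking the partial derivative:
∂Y/∂Z = -14

∂Y/∂Z = -14 < 0 (assuming positive values)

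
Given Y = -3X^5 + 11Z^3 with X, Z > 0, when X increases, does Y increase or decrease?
Y decreases

Taking the partial derivative:
∂Y/∂X = -15X^4

∂Y/∂X = -15X^4 < 0 (assuming positive values)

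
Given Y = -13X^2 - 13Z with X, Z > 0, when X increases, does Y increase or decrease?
Y decreases

Taking the partial derivative:
∂Y/∂X = -26X

∂Y/∂X = -26X < 0 (assuming positive values)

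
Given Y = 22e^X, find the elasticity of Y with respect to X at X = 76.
Elasticity = 76

Elasticity = (dY/dX) · (X/Y)

dY/dX = 22·e^X
At X = 76: dY/dX = 22·e^76, Y = 22·e^76

Elasticity = (22·e^76) · (76 / (22·e^76)) = 76

Interpretation: for a small percentage change in X, the percentage change in Y is approximately 76.00 times as large.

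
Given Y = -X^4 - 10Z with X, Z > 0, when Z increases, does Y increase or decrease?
Y decreases

Taking the partial derivative:
∂Y/∂Z = -10

∂Y/∂Z = -10 < 0 (assuming positive values)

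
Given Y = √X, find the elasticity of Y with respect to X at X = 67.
Elasticity = 1/2

Elasticity = (dY/dX) · (X/Y)

dY/dX = 1/(2·√X)
At X = 67: dY/dX = √67/134, Y = √67

Elasticity = (√67/134) · (67 / (√67)) = 1/2

Interpretation: for a small percentage change in X, the percentage change in Y is approximately 0.50 times as large.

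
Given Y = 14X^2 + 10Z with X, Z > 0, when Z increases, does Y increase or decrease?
Y increases

Taking the partial derivative:
∂Y/∂Z = 10

∂Y/∂Z = 10 > 0 (assuming positive values)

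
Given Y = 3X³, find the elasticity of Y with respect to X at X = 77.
Elasticity = 3

Elasticity = (dY/dX) · (X/Y)

dY/dX = 9·X²
At X = 77: dY/dX = 53361, Y = 1369599

Elasticity = 53361 · (77 / 1369599) = 3

Interpretation: for a small percentage change in X, the percentage change in Y is approximately 3.00 times as large.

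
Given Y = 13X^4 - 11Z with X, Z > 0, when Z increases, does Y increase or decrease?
Y decreases

Taking the partial derivative:
∂Y/∂Z = -11

∂Y/∂Z = -11 < 0 (assuming positive values)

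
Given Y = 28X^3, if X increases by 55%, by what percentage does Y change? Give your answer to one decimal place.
272.4%

For Y = 28X^3:
If X → X(1 + 0.55)
Then Y → Y · (1 + 0.55)^3
     ≈ Y · 3.7239

Percentage change = ((1 + 0.55)^3 − 1) × 100% ≈ 272.4%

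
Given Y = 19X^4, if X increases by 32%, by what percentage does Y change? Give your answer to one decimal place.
203.6%

For Y = 19X^4:
If X → X(1 + 0.32)
Then Y → Y · (1 + 0.32)^4
     ≈ Y · 3.0360

Percentage change = ((1 + 0.32)^4 − 1) × 100% ≈ 203.6%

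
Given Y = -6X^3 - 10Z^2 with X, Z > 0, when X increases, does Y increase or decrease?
Y decreases

Taking the partial derivative:
∂Y/∂X = -18X^2

∂Y/∂X = -18X^2 < 0 (assuming positive values)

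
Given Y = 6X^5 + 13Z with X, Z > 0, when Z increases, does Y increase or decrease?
Y increases

Taking the partial derivative:
∂Y/∂Z = 13

∂Y/∂Z = 13 > 0 (assuming positive values)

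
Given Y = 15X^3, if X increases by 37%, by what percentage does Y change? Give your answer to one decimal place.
157.1%

For Y = 15X^3:
If X → X(1 + 0.37)
Then Y → Y · (1 + 0.37)^3
     ≈ Y · 2.5714

Percentage change = ((1 + 0.37)^3 − 1) × 100% ≈ 157.1%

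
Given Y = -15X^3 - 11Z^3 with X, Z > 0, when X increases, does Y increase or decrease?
Y decreases

Taking the partial derivative:
∂Y/∂X = -45X^2

∂Y/∂X = -45X^2 < 0 (assuming positive values)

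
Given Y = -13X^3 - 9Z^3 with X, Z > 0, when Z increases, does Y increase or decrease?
Y decreases

Taking the partial derivative:
∂Y/∂Z = -27Z^2

∂Y/∂Z = -27Z^2 < 0 (assuming positive values)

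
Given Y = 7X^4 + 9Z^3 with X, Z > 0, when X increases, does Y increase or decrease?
Y increases

Taking the partial derivative:
∂Y/∂X = 28X^3

∂Y/∂X = 28X^3 > 0 (assuming positive values)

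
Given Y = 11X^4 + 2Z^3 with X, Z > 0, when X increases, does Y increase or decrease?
Y increases

Taking the partial derivative:
∂Y/∂X = 44X^3

∂Y/∂X = 44X^3 > 0 (assuming positive values)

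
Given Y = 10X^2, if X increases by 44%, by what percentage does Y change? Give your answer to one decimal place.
107.4%

For Y = 10X^2:
If X → X(1 + 0.44)
Then Y → Y · (1 + 0.44)^2
     = Y · 2.0736

Percentage change = ((1 + 0.44)^2 − 1) × 100% ≈ 107.4%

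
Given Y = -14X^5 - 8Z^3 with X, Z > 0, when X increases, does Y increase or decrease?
Y decreases

Taking the partial derivative:
∂Y/∂X = -70X^4

∂Y/∂X = -70X^4 < 0 (assuming positive values)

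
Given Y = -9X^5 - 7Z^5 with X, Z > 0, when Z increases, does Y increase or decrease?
Y decreases

Taking the partial derivative:
∂Y/∂Z = -35Z^4

∂Y/∂Z = -35Z^4 < 0 (assuming positive values)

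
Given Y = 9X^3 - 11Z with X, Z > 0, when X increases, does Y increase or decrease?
Y increases

Taking the partial derivative:
∂Y/∂X = 27X^2

∂Y/∂X = 27X^2 > 0 (assuming positive values)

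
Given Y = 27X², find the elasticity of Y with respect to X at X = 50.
Elasticity = 2

Elasticity = (dY/dX) · (X/Y)

dY/dX = 54·X
At X = 50: dY/dX = 2700, Y = 67500

Elasticity = 2700 · (50 / 67500) = 2

Interpretation: for a small percentage change in X, the percentage change in Y is approximately 2.00 times as large.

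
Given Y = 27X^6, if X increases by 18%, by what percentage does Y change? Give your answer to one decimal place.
170.0%

For Y = 27X^6:
If X → X(1 + 0.18)
Then Y → Y · (1 + 0.18)^6
     ≈ Y · 2.6996

Percentage change = ((1 + 0.18)^6 − 1) × 100% ≈ 170.0%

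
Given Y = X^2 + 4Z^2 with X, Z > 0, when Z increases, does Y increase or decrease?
Y increases

Taking the partial derivative:
∂Y/∂Z = 8Z

∂Y/∂Z = 8Z > 0 (assuming positive values)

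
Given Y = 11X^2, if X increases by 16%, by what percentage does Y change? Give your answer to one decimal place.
34.6%

For Y = 11X^2:
If X → X(1 + 0.16)
Then Y → Y · (1 + 0.16)^2
     = Y · 1.3456

Percentage change = ((1 + 0.16)^2 − 1) × 100% ≈ 34.6%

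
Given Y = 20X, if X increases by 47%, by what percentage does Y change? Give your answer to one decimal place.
47.0%

For Y = 20X:
If X → X(1 + 0.47)
Then Y → Y · (1 + 0.47)^1
     = Y · 1.4700

Percentage change = ((1 + 0.47)^1 − 1) × 100% = 47.0%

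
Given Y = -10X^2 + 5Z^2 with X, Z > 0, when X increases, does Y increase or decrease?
Y decreases

Taking the partial derivative:
∂Y/∂X = -20X

∂Y/∂X = -20X < 0 (assuming positive values)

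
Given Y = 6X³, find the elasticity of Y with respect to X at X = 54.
Elasticity = 3

Elasticity = (dY/dX) · (X/Y)

dY/dX = 18·X²
At X = 54: dY/dX = 52488, Y = 944784

Elasticity = 52488 · (54 / 944784) = 3

Interpretation: for a small percentage change in X, the percentage change in Y is approximately 3.00 times as large.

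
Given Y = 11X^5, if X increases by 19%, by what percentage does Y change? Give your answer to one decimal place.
138.6%

For Y = 11X^5:
If X → X(1 + 0.19)
Then Y → Y · (1 + 0.19)^5
     ≈ Y · 2.3864

Percentage change = ((1 + 0.19)^5 − 1) × 100% ≈ 138.6%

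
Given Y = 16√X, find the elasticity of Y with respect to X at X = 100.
Elasticity = 1/2

Elasticity = (dY/dX) · (X/Y)

dY/dX = 8/√X
At X = 100: dY/dX = 4/5, Y = 160

Elasticity = (4/5) · (100 / 160) = 1/2

Interpretation: for a small percentage change in X, the percentage change in Y is approximately 0.50 times as large.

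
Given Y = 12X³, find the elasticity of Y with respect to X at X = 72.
Elasticity = 3

Elasticity = (dY/dX) · (X/Y)

dY/dX = 36·X²
At X = 72: dY/dX = 186624, Y = 4478976

Elasticity = 186624 · (72 / 4478976) = 3

Interpretation: for a small percentage change in X, the percentage change in Y is approximately 3.00 times as large.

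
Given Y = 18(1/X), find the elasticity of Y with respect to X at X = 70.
Elasticity = -1

Elasticity = (dY/dX) · (X/Y)

dY/dX = -18/X²
At X = 70: dY/dX = -9/2450, Y = 9/35

Elasticity = (-9/2450) · (70 / (9/35)) = -1

Interpretation: for a small percentage change in X, the percentage change in Y is approximately -1.00 times as large.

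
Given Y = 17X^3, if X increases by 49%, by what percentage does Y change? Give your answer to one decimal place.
230.8%

For Y = 17X^3:
If X → X(1 + 0.49)
Then Y → Y · (1 + 0.49)^3
     ≈ Y · 3.3079

Percentage change = ((1 + 0.49)^3 − 1) × 100% ≈ 230.8%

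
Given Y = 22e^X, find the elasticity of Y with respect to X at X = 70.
Elasticity = 70

Elasticity = (dY/dX) · (X/Y)

dY/dX = 22·e^X
At X = 70: dY/dX = 22·e^70, Y = 22·e^70

Elasticity = (22·e^70) · (70 / (22·e^70)) = 70

Interpretation: for a small percentage change in X, the percentage change in Y is approximately 70.00 times as large.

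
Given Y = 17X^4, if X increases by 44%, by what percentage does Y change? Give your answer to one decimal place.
330.0%

For Y = 17X^4:
If X → X(1 + 0.44)
Then Y → Y · (1 + 0.44)^4
     ≈ Y · 4.2998

Percentage change = ((1 + 0.44)^4 − 1) × 100% ≈ 330.0%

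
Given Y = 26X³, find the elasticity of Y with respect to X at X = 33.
Elasticity = 3

Elasticity = (dY/dX) · (X/Y)

dY/dX = 78·X²
At X = 33: dY/dX = 84942, Y = 934362

Elasticity = 84942 · (33 / 934362) = 3

Interpretation: for a small percentage change in X, the percentage change in Y is approximately 3.00 times as large.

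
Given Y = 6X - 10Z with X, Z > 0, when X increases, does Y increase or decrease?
Y increases

Taking the partial derivative:
∂Y/∂X = 6

∂Y/∂X = 6 > 0 (assuming positive values)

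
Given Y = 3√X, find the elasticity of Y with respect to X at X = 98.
Elasticity = 1/2

Elasticity = (dY/dX) · (X/Y)

dY/dX = 3/(2·√X)
At X = 98: dY/dX = 3·√2/28, Y = 21·√2

Elasticity = (3·√2/28) · (98 / (21·√2)) = 1/2

Interpretation: for a small percentage change in X, the percentage change in Y is approximately 0.50 times as large.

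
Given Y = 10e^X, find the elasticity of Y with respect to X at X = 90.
Elasticity = 90

Elasticity = (dY/dX) · (X/Y)

dY/dX = 10·e^X
At X = 90: dY/dX = 10·e^90, Y = 10·e^90

Elasticity = (10·e^90) · (90 / (10·e^90)) = 90

Interpretation: for a small percentage change in X, the percentage change in Y is approximately 90.00 times as large.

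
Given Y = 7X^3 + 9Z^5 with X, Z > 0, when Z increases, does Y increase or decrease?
Y increases

Taking the partial derivative:
∂Y/∂Z = 45Z^4

∂Y/∂Z = 45Z^4 > 0 (assuming positive values)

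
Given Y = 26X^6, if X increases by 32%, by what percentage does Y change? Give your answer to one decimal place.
429.0%

For Y = 26X^6:
If X → X(1 + 0.32)
Then Y → Y · (1 + 0.32)^6
     ≈ Y · 5.2899

Percentage change = ((1 + 0.32)^6 − 1) × 100% ≈ 429.0%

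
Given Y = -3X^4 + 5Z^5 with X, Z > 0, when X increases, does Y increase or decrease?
Y decreases

Taking the partial derivative:
∂Y/∂X = -12X^3

∂Y/∂X = -12X^3 < 0 (assuming positive values)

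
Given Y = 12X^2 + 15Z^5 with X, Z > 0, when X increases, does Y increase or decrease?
Y increases

Taking the partial derivative:
∂Y/∂X = 24X

∂Y/∂X = 24X > 0 (assuming positive values)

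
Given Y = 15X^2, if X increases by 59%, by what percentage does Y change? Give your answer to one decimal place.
152.8%

For Y = 15X^2:
If X → X(1 + 0.59)
Then Y → Y · (1 + 0.59)^2
     = Y · 2.5281

Percentage change = ((1 + 0.59)^2 − 1) × 100% ≈ 152.8%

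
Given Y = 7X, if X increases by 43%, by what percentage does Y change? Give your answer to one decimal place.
43.0%

For Y = 7X:
If X → X(1 + 0.43)
Then Y → Y · (1 + 0.43)^1
     = Y · 1.4300

Percentage change = ((1 + 0.43)^1 − 1) × 100% = 43.0%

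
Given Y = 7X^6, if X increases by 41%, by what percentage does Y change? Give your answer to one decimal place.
685.8%

For Y = 7X^6:
If X → X(1 + 0.41)
Then Y → Y · (1 + 0.41)^6
     ≈ Y · 7.8580

Percentage change = ((1 + 0.41)^6 − 1) × 100% ≈ 685.8%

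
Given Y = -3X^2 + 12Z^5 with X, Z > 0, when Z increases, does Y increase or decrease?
Y increases

Taking the partial derivative:
∂Y/∂Z = 60Z^4

∂Y/∂Z = 60Z^4 > 0 (assuming positive values)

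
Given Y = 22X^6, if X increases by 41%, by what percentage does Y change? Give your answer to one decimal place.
685.8%

For Y = 22X^6:
If X → X(1 + 0.41)
Then Y → Y · (1 + 0.41)^6
     ≈ Y · 7.8580

Percentage change = ((1 + 0.41)^6 − 1) × 100% ≈ 685.8%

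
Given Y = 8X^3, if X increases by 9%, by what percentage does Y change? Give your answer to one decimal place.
29.5%

For Y = 8X^3:
If X → X(1 + 0.09)
Then Y → Y · (1 + 0.09)^3
     ≈ Y · 1.2950

Percentage change = ((1 + 0.09)^3 − 1) × 100% ≈ 29.5%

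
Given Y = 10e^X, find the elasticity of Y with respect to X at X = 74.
Elasticity = 74

Elasticity = (dY/dX) · (X/Y)

dY/dX = 10·e^X
At X = 74: dY/dX = 10·e^74, Y = 10·e^74

Elasticity = (10·e^74) · (74 / (10·e^74)) = 74

Interpretation: for a small percentage change in X, the percentage change in Y is approximately 74.00 times as large.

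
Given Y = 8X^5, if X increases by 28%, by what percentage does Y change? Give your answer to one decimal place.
243.6%

For Y = 8X^5:
If X → X(1 + 0.28)
Then Y → Y · (1 + 0.28)^5
     ≈ Y · 3.4360

Percentage change = ((1 + 0.28)^5 − 1) × 100% ≈ 243.6%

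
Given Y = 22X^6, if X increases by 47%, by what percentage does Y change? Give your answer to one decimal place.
909.0%

For Y = 22X^6:
If X → X(1 + 0.47)
Then Y → Y · (1 + 0.47)^6
     ≈ Y · 10.0903

Percentage change = ((1 + 0.47)^6 − 1) × 100% ≈ 909.0%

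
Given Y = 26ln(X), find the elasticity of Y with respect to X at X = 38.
Elasticity = 1/ln(38) ≈ 0.2749

Elasticity = (dY/dX) · (X/Y)

dY/dX = 26/X
At X = 38: dY/dX = 13/19, Y = 26·ln(38)

Elasticity = (13/19) · (38 / (26·ln(38))) = 1/ln(38) ≈ 0.2749

Interpretation: for a small percentage change in X, the percentage change in Y is approximately 0.27 times as large.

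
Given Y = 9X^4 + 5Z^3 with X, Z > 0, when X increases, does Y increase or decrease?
Y increases

Taking the partial derivative:
∂Y/∂X = 36X^3

∂Y/∂X = 36X^3 > 0 (assuming positive values)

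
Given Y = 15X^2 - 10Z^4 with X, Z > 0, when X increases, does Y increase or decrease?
Y increases

Taking the partial derivative:
∂Y/∂X = 30X

∂Y/∂X = 30X > 0 (assuming positive values)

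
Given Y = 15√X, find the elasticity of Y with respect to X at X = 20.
Elasticity = 1/2

Elasticity = (dY/dX) · (X/Y)

dY/dX = 15/(2·√X)
At X = 20: dY/dX = 3·√5/4, Y = 30·√5

Elasticity = (3·√5/4) · (20 / (30·√5)) = 1/2

Interpretation: for a small percentage change in X, the percentage change in Y is approximately 0.50 times as large.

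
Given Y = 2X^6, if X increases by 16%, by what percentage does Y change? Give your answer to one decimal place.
143.6%

For Y = 2X^6:
If X → X(1 + 0.16)
Then Y → Y · (1 + 0.16)^6
     ≈ Y · 2.4364

Percentage change = ((1 + 0.16)^6 − 1) × 100% ≈ 143.6%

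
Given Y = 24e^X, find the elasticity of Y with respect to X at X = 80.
Elasticity = 80

Elasticity = (dY/dX) · (X/Y)

dY/dX = 24·e^X
At X = 80: dY/dX = 24·e^80, Y = 24·e^80

Elasticity = (24·e^80) · (80 / (24·e^80)) = 80

Interpretation: for a small percentage change in X, the percentage change in Y is approximately 80.00 times as large.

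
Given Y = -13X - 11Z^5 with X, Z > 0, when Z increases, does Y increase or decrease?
Y decreases

Taking the partial derivative:
∂Y/∂Z = -55Z^4

∂Y/∂Z = -55Z^4 < 0 (assuming positive values)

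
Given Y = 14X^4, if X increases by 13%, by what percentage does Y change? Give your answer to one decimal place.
63.0%

For Y = 14X^4:
If X → X(1 + 0.13)
Then Y → Y · (1 + 0.13)^4
     ≈ Y · 1.6305

Percentage change = ((1 + 0.13)^4 − 1) × 100% ≈ 63.0%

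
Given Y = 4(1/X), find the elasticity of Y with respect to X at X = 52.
Elasticity = -1

Elasticity = (dY/dX) · (X/Y)

dY/dX = -4/X²
At X = 52: dY/dX = -1/676, Y = 1/13

Elasticity = (-1/676) · (52 / (1/13)) = -1

Interpretation: for a small percentage change in X, the percentage change in Y is approximately -1.00 times as large.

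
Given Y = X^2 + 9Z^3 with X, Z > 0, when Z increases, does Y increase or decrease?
Y increases

Taking the partial derivative:
∂Y/∂Z = 27Z^2

∂Y/∂Z = 27Z^2 > 0 (assuming positive values)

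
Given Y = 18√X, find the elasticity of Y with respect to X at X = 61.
Elasticity = 1/2

Elasticity = (dY/dX) · (X/Y)

dY/dX = 9/√X
At X = 61: dY/dX = 9·√61/61, Y = 18·√61

Elasticity = (9·√61/61) · (61 / (18·√61)) = 1/2

Interpretation: for a small percentage change in X, the percentage change in Y is approximately 0.50 times as large.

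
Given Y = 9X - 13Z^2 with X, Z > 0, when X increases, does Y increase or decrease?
Y increases

Taking the partial derivative:
∂Y/∂X = 9

∂Y/∂X = 9 > 0 (assuming positive values)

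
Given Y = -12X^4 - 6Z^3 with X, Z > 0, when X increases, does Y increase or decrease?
Y decreases

Taking the partial derivative:
∂Y/∂X = -48X^3

∂Y/∂X = -48X^3 < 0 (assuming positive values)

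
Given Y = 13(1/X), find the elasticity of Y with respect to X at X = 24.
Elasticity = -1

Elasticity = (dY/dX) · (X/Y)

dY/dX = -13/X²
At X = 24: dY/dX = -13/576, Y = 13/24

Elasticity = (-13/576) · (24 / (13/24)) = -1

Interpretation: for a small percentage change in X, the percentage change in Y is approximately -1.00 times as large.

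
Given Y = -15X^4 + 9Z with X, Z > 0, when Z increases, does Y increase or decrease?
Y increases

Taking the partial derivative:
∂Y/∂Z = 9

∂Y/∂Z = 9 > 0 (assuming positive values)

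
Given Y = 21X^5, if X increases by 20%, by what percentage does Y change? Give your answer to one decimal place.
148.8%

For Y = 21X^5:
If X → X(1 + 0.2)
Then Y → Y · (1 + 0.2)^5
     ≈ Y · 2.4883

Percentage change = ((1 + 0.2)^5 − 1) × 100% ≈ 148.8%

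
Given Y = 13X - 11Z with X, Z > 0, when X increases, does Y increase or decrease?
Y increases

Taking the partial derivative:
∂Y/∂X = 13

∂Y/∂X = 13 > 0 (assuming positive values)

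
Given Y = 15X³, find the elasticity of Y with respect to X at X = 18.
Elasticity = 3

Elasticity = (dY/dX) · (X/Y)

dY/dX = 45·X²
At X = 18: dY/dX = 14580, Y = 87480

Elasticity = 14580 · (18 / 87480) = 3

Interpretation: for a small percentage change in X, the percentage change in Y is approximately 3.00 times as large.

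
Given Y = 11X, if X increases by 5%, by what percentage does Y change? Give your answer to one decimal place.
5.0%

For Y = 11X:
If X → X(1 + 0.05)
Then Y → Y · (1 + 0.05)^1
     = Y · 1.0500

Percentage change = ((1 + 0.05)^1 − 1) × 100% = 5.0%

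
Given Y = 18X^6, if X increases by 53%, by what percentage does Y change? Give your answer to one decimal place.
1182.8%

For Y = 18X^6:
If X → X(1 + 0.53)
Then Y → Y · (1 + 0.53)^6
     ≈ Y · 12.8277

Percentage change = ((1 + 0.53)^6 − 1) × 100% ≈ 1182.8%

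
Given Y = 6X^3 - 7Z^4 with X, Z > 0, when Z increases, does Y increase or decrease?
Y decreases

Taking the partial derivative:
∂Y/∂Z = -28Z^3

∂Y/∂Z = -28Z^3 < 0 (assuming positive values)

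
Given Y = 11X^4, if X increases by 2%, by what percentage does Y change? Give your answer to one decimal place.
8.2%

For Y = 11X^4:
If X → X(1 + 0.02)
Then Y → Y · (1 + 0.02)^4
     ≈ Y · 1.0824

Percentage change = ((1 + 0.02)^4 − 1) × 100% ≈ 8.2%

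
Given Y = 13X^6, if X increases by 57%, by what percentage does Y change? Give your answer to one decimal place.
1397.6%

For Y = 13X^6:
If X → X(1 + 0.57)
Then Y → Y · (1 + 0.57)^6
     ≈ Y · 14.9761

Percentage change = ((1 + 0.57)^6 − 1) × 100% ≈ 1397.6%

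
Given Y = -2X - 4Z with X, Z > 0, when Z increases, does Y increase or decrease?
Y decreases

Taking the partial derivative:
∂Y/∂Z = -4

∂Y/∂Z = -4 < 0 (assuming positive values)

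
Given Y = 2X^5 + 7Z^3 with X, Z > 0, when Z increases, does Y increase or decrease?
Y increases

Taking the partial derivative:
∂Y/∂Z = 21Z^2

∂Y/∂Z = 21Z^2 > 0 (assuming positive values)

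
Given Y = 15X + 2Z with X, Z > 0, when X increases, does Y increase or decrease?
Y increases

Taking the partial derivative:
∂Y/∂X = 15

∂Y/∂X = 15 > 0 (assuming positive values)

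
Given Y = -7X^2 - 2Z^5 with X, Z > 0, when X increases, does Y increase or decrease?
Y decreases

Taking the partial derivative:
∂Y/∂X = -14X

∂Y/∂X = -14X < 0 (assuming positive values)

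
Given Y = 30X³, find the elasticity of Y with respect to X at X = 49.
Elasticity = 3

Elasticity = (dY/dX) · (X/Y)

dY/dX = 90·X²
At X = 49: dY/dX = 216090, Y = 3529470

Elasticity = 216090 · (49 / 3529470) = 3

Interpretation: for a small percentage change in X, the percentage change in Y is approximately 3.00 times as large.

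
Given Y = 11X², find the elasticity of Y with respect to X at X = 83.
Elasticity = 2

Elasticity = (dY/dX) · (X/Y)

dY/dX = 22·X
At X = 83: dY/dX = 1826, Y = 75779

Elasticity = 1826 · (83 / 75779) = 2

Interpretation: for a small percentage change in X, the percentage change in Y is approximately 2.00 times as large.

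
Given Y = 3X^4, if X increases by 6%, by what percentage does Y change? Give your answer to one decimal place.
26.2%

For Y = 3X^4:
If X → X(1 + 0.06)
Then Y → Y · (1 + 0.06)^4
     ≈ Y · 1.2625

Percentage change = ((1 + 0.06)^4 − 1) × 100% ≈ 26.2%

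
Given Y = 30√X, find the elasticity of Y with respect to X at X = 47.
Elasticity = 1/2

Elasticity = (dY/dX) · (X/Y)

dY/dX = 15/√X
At X = 47: dY/dX = 15·√47/47, Y = 30·√47

Elasticity = (15·√47/47) · (47 / (30·√47)) = 1/2

Interpretation: for a small percentage change in X, the percentage change in Y is approximately 0.50 times as large.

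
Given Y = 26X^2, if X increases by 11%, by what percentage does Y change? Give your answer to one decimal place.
23.2%

For Y = 26X^2:
If X → X(1 + 0.11)
Then Y → Y · (1 + 0.11)^2
     = Y · 1.2321

Percentage change = ((1 + 0.11)^2 − 1) × 100% ≈ 23.2%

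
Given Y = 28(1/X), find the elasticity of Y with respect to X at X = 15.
Elasticity = -1

Elasticity = (dY/dX) · (X/Y)

dY/dX = -28/X²
At X = 15: dY/dX = -28/225, Y = 28/15

Elasticity = (-28/225) · (15 / (28/15)) = -1

Interpretation: for a small percentage change in X, the percentage change in Y is approximately -1.00 times as large.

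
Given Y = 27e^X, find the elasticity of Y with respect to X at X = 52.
Elasticity = 52

Elasticity = (dY/dX) · (X/Y)

dY/dX = 27·e^X
At X = 52: dY/dX = 27·e^52, Y = 27·e^52

Elasticity = (27·e^52) · (52 / (27·e^52)) = 52

Interpretation: for a small percentage change in X, the percentage change in Y is approximately 52.00 times as large.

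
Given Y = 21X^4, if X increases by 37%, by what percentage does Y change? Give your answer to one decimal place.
252.3%

For Y = 21X^4:
If X → X(1 + 0.37)
Then Y → Y · (1 + 0.37)^4
     ≈ Y · 3.5228

Percentage change = ((1 + 0.37)^4 − 1) × 100% ≈ 252.3%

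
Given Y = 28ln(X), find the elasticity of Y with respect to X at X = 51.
Elasticity = 1/ln(51) ≈ 0.2543

Elasticity = (dY/dX) · (X/Y)

dY/dX = 28/X
At X = 51: dY/dX = 28/51, Y = 28·ln(51)

Elasticity = (28/51) · (51 / (28·ln(51))) = 1/ln(51) ≈ 0.2543

Interpretation: for a small percentage change in X, the percentage change in Y is approximately 0.25 times as large.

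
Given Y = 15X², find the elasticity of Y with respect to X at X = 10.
Elasticity = 2

Elasticity = (dY/dX) · (X/Y)

dY/dX = 30·X
At X = 10: dY/dX = 300, Y = 1500

Elasticity = 300 · (10 / 1500) = 2

Interpretation: for a small percentage change in X, the percentage change in Y is approximately 2.00 times as large.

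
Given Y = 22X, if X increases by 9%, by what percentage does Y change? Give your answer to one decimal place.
9.0%

For Y = 22X:
If X → X(1 + 0.09)
Then Y → Y · (1 + 0.09)^1
     = Y · 1.0900

Percentage change = ((1 + 0.09)^1 − 1) × 100% = 9.0%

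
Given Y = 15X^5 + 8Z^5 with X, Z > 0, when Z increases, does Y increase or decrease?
Y increases

Taking the partial derivative:
∂Y/∂Z = 40Z^4

∂Y/∂Z = 40Z^4 > 0 (assuming positive values)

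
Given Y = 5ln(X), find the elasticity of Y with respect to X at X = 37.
Elasticity = 1/ln(37) ≈ 0.2769

Elasticity = (dY/dX) · (X/Y)

dY/dX = 5/X
At X = 37: dY/dX = 5/37, Y = 5·ln(37)

Elasticity = (5/37) · (37 / (5·ln(37))) = 1/ln(37) ≈ 0.2769

Interpretation: for a small percentage change in X, the percentage change in Y is approximately 0.28 times as large.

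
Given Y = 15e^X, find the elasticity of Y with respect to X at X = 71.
Elasticity = 71

Elasticity = (dY/dX) · (X/Y)

dY/dX = 15·e^X
At X = 71: dY/dX = 15·e^71, Y = 15·e^71

Elasticity = (15·e^71) · (71 / (15·e^71)) = 71

Interpretation: for a small percentage change in X, the percentage change in Y is approximately 71.00 times as large.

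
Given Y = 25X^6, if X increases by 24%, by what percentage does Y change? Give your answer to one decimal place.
263.5%

For Y = 25X^6:
If X → X(1 + 0.24)
Then Y → Y · (1 + 0.24)^6
     ≈ Y · 3.6352

Percentage change = ((1 + 0.24)^6 − 1) × 100% ≈ 263.5%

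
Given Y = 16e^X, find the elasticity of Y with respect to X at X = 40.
Elasticity = 40

Elasticity = (dY/dX) · (X/Y)

dY/dX = 16·e^X
At X = 40: dY/dX = 16·e^40, Y = 16·e^40

Elasticity = (16·e^40) · (40 / (16·e^40)) = 40

Interpretation: for a small percentage change in X, the percentage change in Y is approximately 40.00 times as large.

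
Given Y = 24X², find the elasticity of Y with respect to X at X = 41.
Elasticity = 2

Elasticity = (dY/dX) · (X/Y)

dY/dX = 48·X
At X = 41: dY/dX = 1968, Y = 40344

Elasticity = 1968 · (41 / 40344) = 2

Interpretation: for a small percentage change in X, the percentage change in Y is approximately 2.00 times as large.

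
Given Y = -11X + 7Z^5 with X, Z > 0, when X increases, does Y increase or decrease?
Y decreases

Taking the partial derivative:
∂Y/∂X = -11

∂Y/∂X = -11 < 0 (assuming positive values)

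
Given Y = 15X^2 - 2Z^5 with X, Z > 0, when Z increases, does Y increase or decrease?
Y decreases

Taking the partial derivative:
∂Y/∂Z = -10Z^4

∂Y/∂Z = -10Z^4 < 0 (assuming positive values)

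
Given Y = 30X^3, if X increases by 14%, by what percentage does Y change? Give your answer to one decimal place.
48.2%

For Y = 30X^3:
If X → X(1 + 0.14)
Then Y → Y · (1 + 0.14)^3
     ≈ Y · 1.4815

Percentage change = ((1 + 0.14)^3 − 1) × 100% ≈ 48.2%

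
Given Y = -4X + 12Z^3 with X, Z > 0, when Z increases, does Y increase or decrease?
Y increases

Taking the partial derivative:
∂Y/∂Z = 36Z^2

∂Y/∂Z = 36Z^2 > 0 (assuming positive values)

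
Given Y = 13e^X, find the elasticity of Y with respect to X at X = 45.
Elasticity = 45

Elasticity = (dY/dX) · (X/Y)

dY/dX = 13·e^X
At X = 45: dY/dX = 13·e^45, Y = 13·e^45

Elasticity = (13·e^45) · (45 / (13·e^45)) = 45

Interpretation: for a small percentage change in X, the percentage change in Y is approximately 45.00 times as large.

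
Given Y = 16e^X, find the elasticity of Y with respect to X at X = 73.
Elasticity = 73

Elasticity = (dY/dX) · (X/Y)

dY/dX = 16·e^X
At X = 73: dY/dX = 16·e^73, Y = 16·e^73

Elasticity = (16·e^73) · (73 / (16·e^73)) = 73

Interpretation: for a small percentage change in X, the percentage change in Y is approximately 73.00 times as large.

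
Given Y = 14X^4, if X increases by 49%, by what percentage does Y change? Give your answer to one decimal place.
392.9%

For Y = 14X^4:
If X → X(1 + 0.49)
Then Y → Y · (1 + 0.49)^4
     ≈ Y · 4.9288

Percentage change = ((1 + 0.49)^4 − 1) × 100% ≈ 392.9%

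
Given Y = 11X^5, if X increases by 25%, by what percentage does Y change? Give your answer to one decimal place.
205.2%

For Y = 11X^5:
If X → X(1 + 0.25)
Then Y → Y · (1 + 0.25)^5
     ≈ Y · 3.0518

Percentage change = ((1 + 0.25)^5 − 1) × 100% ≈ 205.2%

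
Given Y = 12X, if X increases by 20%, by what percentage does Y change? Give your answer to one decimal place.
20.0%

For Y = 12X:
If X → X(1 + 0.2)
Then Y → Y · (1 + 0.2)^1
     = Y · 1.2000

Percentage change = ((1 + 0.2)^1 − 1) × 100% = 20.0%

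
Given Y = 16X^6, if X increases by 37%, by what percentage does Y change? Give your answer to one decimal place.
561.2%

For Y = 16X^6:
If X → X(1 + 0.37)
Then Y → Y · (1 + 0.37)^6
     ≈ Y · 6.6119

Percentage change = ((1 + 0.37)^6 − 1) × 100% ≈ 561.2%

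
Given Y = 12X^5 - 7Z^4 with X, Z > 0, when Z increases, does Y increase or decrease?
Y decreases

Taking the partial derivative:
∂Y/∂Z = -28Z^3

∂Y/∂Z = -28Z^3 < 0 (assuming positive values)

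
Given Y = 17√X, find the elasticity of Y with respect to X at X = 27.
Elasticity = 1/2

Elasticity = (dY/dX) · (X/Y)

dY/dX = 17/(2·√X)
At X = 27: dY/dX = 17·√3/18, Y = 51·√3

Elasticity = (17·√3/18) · (27 / (51·√3)) = 1/2

Interpretation: for a small percentage change in X, the percentage change in Y is approximately 0.50 times as large.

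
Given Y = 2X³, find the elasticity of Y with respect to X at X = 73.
Elasticity = 3

Elasticity = (dY/dX) · (X/Y)

dY/dX = 6·X²
At X = 73: dY/dX = 31974, Y = 778034

Elasticity = 31974 · (73 / 778034) = 3

Interpretation: for a small percentage change in X, the percentage change in Y is approximately 3.00 times as large.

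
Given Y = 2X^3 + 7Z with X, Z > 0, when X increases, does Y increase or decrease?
Y increases

Taking the partial derivative:
∂Y/∂X = 6X^2

∂Y/∂X = 6X^2 > 0 (assuming positive values)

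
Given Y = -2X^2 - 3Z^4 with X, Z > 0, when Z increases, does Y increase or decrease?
Y decreases

Taking the partial derivative:
∂Y/∂Z = -12Z^3

∂Y/∂Z = -12Z^3 < 0 (assuming positive values)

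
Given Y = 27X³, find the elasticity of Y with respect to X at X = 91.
Elasticity = 3

Elasticity = (dY/dX) · (X/Y)

dY/dX = 81·X²
At X = 91: dY/dX = 670761, Y = 20346417

Elasticity = 670761 · (91 / 20346417) = 3

Interpretation: for a small percentage change in X, the percentage change in Y is approximately 3.00 times as large.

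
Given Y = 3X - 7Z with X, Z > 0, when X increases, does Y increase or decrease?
Y increases

Taking the partial derivative:
∂Y/∂X = 3

∂Y/∂X = 3 > 0 (assuming positive values)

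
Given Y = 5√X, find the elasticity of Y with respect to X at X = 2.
Elasticity = 1/2

Elasticity = (dY/dX) · (X/Y)

dY/dX = 5/(2·√X)
At X = 2: dY/dX = 5·√2/4, Y = 5·√2

Elasticity = (5·√2/4) · (2 / (5·√2)) = 1/2

Interpretation: for a small percentage change in X, the percentage change in Y is approximately 0.50 times as large.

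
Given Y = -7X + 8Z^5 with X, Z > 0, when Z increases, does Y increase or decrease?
Y increases

Taking the partial derivative:
∂Y/∂Z = 40Z^4

∂Y/∂Z = 40Z^4 > 0 (assuming positive values)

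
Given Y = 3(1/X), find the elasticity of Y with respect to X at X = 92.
Elasticity = -1

Elasticity = (dY/dX) · (X/Y)

dY/dX = -3/X²
At X = 92: dY/dX = -3/8464, Y = 3/92

Elasticity = (-3/8464) · (92 / (3/92)) = -1

Interpretation: for a small percentage change in X, the percentage change in Y is approximately -1.00 times as large.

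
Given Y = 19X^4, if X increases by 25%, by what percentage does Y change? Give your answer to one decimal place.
144.1%

For Y = 19X^4:
If X → X(1 + 0.25)
Then Y → Y · (1 + 0.25)^4
     ≈ Y · 2.4414

Percentage change = ((1 + 0.25)^4 − 1) × 100% ≈ 144.1%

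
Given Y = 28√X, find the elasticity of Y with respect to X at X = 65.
Elasticity = 1/2

Elasticity = (dY/dX) · (X/Y)

dY/dX = 14/√X
At X = 65: dY/dX = 14·√65/65, Y = 28·√65

Elasticity = (14·√65/65) · (65 / (28·√65)) = 1/2

Interpretation: for a small percentage change in X, the percentage change in Y is approximately 0.50 times as large.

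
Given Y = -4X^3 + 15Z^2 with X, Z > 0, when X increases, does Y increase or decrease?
Y decreases

Taking the partial derivative:
∂Y/∂X = -12X^2

∂Y/∂X = -12X^2 < 0 (assuming positive values)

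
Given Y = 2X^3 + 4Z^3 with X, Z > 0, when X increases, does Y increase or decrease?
Y increases

Taking the partial derivative:
∂Y/∂X = 6X^2

∂Y/∂X = 6X^2 > 0 (assuming positive values)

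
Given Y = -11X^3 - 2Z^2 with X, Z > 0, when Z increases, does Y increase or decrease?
Y decreases

Taking the partial derivative:
∂Y/∂Z = -4Z

∂Y/∂Z = -4Z < 0 (assuming positive values)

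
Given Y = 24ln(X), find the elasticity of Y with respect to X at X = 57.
Elasticity = 1/ln(57) ≈ 0.2473

Elasticity = (dY/dX) · (X/Y)

dY/dX = 24/X
At X = 57: dY/dX = 8/19, Y = 24·ln(57)

Elasticity = (8/19) · (57 / (24·ln(57))) = 1/ln(57) ≈ 0.2473

Interpretation: for a small percentage change in X, the percentage change in Y is approximately 0.25 times as large.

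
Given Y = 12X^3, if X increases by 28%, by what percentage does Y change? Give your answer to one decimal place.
109.7%

For Y = 12X^3:
If X → X(1 + 0.28)
Then Y → Y · (1 + 0.28)^3
     ≈ Y · 2.0972

Percentage change = ((1 + 0.28)^3 − 1) × 100% ≈ 109.7%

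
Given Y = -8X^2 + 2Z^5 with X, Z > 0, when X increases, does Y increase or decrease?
Y decreases

Taking the partial derivative:
∂Y/∂X = -16X

∂Y/∂X = -16X < 0 (assuming positive values)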